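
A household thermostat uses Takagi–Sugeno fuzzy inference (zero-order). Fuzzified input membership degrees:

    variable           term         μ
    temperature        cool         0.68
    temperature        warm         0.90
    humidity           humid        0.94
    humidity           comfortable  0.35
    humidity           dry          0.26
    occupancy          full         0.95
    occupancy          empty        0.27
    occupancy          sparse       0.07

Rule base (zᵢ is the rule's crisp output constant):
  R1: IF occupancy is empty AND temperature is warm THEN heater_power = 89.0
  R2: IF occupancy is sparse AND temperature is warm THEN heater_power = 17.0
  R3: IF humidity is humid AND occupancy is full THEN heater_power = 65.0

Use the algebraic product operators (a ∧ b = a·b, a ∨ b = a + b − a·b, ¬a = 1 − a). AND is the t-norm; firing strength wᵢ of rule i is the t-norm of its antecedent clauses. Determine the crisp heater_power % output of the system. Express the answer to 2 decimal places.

67.34

R1 (z=89.0): empty=0.27, warm=0.90; AND[a·b] → w = 0.2430
R2 (z=17.0): sparse=0.07, warm=0.90; AND[a·b] → w = 0.0630
R3 (z=65.0): humid=0.94, full=0.95; AND[a·b] → w = 0.8930
Weighted average = (0.2430·89.0 + 0.0630·17.0 + 0.8930·65.0) / (0.2430 + 0.0630 + 0.8930)
  = 80.7430 / 1.1990 = 67.34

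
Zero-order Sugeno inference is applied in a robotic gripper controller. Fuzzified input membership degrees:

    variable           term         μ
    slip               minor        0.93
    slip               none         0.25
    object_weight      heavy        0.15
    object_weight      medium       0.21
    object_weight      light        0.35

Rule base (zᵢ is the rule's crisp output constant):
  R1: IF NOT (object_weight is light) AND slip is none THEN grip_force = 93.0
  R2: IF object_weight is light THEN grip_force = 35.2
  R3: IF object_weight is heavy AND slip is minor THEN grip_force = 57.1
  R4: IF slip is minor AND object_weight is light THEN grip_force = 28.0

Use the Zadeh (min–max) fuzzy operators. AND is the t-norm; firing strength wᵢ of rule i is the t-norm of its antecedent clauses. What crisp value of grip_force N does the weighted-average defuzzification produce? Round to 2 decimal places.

R1 (z=93.0): ¬light=1−0.35=0.65, none=0.25; AND[min(a, b)] → w = 0.25
R2 (z=35.2): light=0.35 → w = 0.35
R3 (z=57.1): heavy=0.15, minor=0.93; AND[min(a, b)] → w = 0.15
R4 (z=28.0): minor=0.93, light=0.35; AND[min(a, b)] → w = 0.35
Weighted average = (0.25·93.0 + 0.35·35.2 + 0.15·57.1 + 0.35·28.0) / (0.25 + 0.35 + 0.15 + 0.35)
  = 53.9350 / 1.1000 = 49.03

49.03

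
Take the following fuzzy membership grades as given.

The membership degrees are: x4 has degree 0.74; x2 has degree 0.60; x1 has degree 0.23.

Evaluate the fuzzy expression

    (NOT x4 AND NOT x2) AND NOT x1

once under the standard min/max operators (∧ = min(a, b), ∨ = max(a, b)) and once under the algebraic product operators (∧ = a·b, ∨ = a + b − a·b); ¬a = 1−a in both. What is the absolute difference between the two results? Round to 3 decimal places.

0.180

Under standard min/max:
  NOT x4 = 1 − 0.74 = 0.26
  NOT x2 = 1 − 0.60 = 0.40
  NOT x4 AND NOT x2 = min(a, b) on (0.26, 0.40) = 0.26
  NOT x1 = 1 − 0.23 = 0.77
  (NOT x4 AND NOT x2) AND NOT x1 = min(a, b) on (0.26, 0.77) = 0.26
  → value = 0.2600
Under algebraic product:
  NOT x4 = 1 − 0.7400 = 0.2600
  NOT x2 = 1 − 0.6000 = 0.4000
  NOT x4 AND NOT x2 = a·b on (0.2600, 0.4000) = 0.1040
  NOT x1 = 1 − 0.2300 = 0.7700
  (NOT x4 AND NOT x2) AND NOT x1 = a·b on (0.1040, 0.7700) = 0.0801
  → value = 0.0801
|0.2600 − 0.0801| = 0.180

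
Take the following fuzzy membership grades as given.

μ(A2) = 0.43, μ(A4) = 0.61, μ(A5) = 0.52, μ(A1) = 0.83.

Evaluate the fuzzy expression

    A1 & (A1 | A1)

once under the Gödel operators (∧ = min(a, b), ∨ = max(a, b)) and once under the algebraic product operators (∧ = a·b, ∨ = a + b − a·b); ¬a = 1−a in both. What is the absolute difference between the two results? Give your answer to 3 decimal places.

0.024

Under Gödel:
  A1 | A1 = max(a, b) on (0.83, 0.83) = 0.83
  A1 & (A1 | A1) = min(a, b) on (0.83, 0.83) = 0.83
  → value = 0.8300
Under algebraic product:
  A1 | A1 = a + b − a·b on (0.8300, 0.8300) = 0.9711
  A1 & (A1 | A1) = a·b on (0.8300, 0.9711) = 0.8060
  → value = 0.8060
|0.8300 − 0.8060| = 0.024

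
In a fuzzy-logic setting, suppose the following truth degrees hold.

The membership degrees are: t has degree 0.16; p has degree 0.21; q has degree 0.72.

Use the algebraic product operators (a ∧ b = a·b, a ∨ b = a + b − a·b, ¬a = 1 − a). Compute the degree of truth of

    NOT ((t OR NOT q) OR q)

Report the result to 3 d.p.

0.169

NOT q = 1 − 0.7200 = 0.2800
t OR NOT q = a + b − a·b on (0.1600, 0.2800) = 0.3952
(t OR NOT q) OR q = a + b − a·b on (0.3952, 0.7200) = 0.8307
NOT ((t OR NOT q) OR q) = 1 − 0.8307 = 0.1693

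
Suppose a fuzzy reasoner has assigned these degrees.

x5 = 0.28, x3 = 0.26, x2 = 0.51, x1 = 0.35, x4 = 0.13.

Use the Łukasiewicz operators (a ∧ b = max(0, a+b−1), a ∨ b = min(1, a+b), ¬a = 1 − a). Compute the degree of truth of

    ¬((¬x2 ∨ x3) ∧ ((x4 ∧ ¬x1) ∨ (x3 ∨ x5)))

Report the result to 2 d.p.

¬x2 = 1 − 0.51 = 0.49
¬x2 ∨ x3 = min(1, a+b) on (0.49, 0.26) = 0.75
¬x1 = 1 − 0.35 = 0.65
x4 ∧ ¬x1 = max(0, a+b−1) on (0.13, 0.65) = 0.00
x3 ∨ x5 = min(1, a+b) on (0.26, 0.28) = 0.54
(x4 ∧ ¬x1) ∨ (x3 ∨ x5) = min(1, a+b) on (0.00, 0.54) = 0.54
(¬x2 ∨ x3) ∧ ((x4 ∧ ¬x1) ∨ (x3 ∨ x5)) = max(0, a+b−1) on (0.75, 0.54) = 0.29
¬((¬x2 ∨ x3) ∧ ((x4 ∧ ¬x1) ∨ (x3 ∨ x5))) = 1 − 0.29 = 0.71

0.71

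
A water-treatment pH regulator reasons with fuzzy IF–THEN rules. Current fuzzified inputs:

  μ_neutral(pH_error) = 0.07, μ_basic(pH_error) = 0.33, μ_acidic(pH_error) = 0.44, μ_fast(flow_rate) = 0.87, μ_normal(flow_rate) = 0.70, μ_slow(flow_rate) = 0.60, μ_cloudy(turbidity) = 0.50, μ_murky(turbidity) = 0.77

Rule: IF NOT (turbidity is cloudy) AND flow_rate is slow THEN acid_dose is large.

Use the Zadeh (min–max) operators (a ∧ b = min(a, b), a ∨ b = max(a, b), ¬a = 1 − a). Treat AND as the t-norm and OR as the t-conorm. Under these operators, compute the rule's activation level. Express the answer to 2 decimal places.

0.50

firing strength: ¬cloudy=1−0.50=0.50, slow=0.60; AND[min(a, b)] → w = 0.50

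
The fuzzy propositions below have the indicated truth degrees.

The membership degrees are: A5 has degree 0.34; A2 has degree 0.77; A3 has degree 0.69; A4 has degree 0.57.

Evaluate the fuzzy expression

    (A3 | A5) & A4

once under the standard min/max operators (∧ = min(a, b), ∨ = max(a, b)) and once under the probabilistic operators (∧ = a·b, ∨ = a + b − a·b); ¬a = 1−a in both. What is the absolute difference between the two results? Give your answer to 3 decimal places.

0.117

Under standard min/max:
  A3 | A5 = max(a, b) on (0.69, 0.34) = 0.69
  (A3 | A5) & A4 = min(a, b) on (0.69, 0.57) = 0.57
  → value = 0.5700
Under probabilistic:
  A3 | A5 = a + b − a·b on (0.6900, 0.3400) = 0.7954
  (A3 | A5) & A4 = a·b on (0.7954, 0.5700) = 0.4534
  → value = 0.4534
|0.5700 − 0.4534| = 0.117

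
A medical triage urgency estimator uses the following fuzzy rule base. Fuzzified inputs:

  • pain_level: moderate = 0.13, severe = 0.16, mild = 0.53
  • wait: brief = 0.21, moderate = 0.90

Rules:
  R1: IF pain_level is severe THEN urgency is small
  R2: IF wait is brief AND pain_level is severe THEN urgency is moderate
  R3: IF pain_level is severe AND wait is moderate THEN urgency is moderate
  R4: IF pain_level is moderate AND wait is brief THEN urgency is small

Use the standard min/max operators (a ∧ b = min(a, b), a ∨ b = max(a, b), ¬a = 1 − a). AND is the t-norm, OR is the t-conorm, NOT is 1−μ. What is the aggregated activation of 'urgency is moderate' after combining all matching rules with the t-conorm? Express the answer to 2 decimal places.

R1: severe=0.16 → w = 0.16
R2: brief=0.21, severe=0.16; AND[min(a, b)] → w = 0.16
R3: severe=0.16, moderate=0.90; AND[min(a, b)] → w = 0.16
R4: moderate=0.13, brief=0.21; AND[min(a, b)] → w = 0.13
Rules with consequent 'moderate': {R2, R3} → strengths 0.16, 0.16
Aggregate via t-conorm [max(a, b)]: 0.16

0.16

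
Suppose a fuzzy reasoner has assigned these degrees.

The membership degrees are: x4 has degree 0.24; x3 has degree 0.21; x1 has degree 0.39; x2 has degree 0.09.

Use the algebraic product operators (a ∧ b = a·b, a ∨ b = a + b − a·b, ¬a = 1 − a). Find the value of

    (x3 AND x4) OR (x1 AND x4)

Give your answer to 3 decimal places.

x3 AND x4 = a·b on (0.2100, 0.2400) = 0.0504
x1 AND x4 = a·b on (0.3900, 0.2400) = 0.0936
(x3 AND x4) OR (x1 AND x4) = a + b − a·b on (0.0504, 0.0936) = 0.1393

0.139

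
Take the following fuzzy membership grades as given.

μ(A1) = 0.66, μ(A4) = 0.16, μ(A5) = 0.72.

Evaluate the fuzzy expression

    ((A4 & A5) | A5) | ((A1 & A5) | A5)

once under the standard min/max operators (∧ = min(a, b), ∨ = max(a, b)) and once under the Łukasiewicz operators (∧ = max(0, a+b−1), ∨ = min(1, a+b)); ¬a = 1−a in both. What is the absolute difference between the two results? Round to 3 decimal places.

0.280

Under standard min/max:
  A4 & A5 = min(a, b) on (0.16, 0.72) = 0.16
  (A4 & A5) | A5 = max(a, b) on (0.16, 0.72) = 0.72
  A1 & A5 = min(a, b) on (0.66, 0.72) = 0.66
  (A1 & A5) | A5 = max(a, b) on (0.66, 0.72) = 0.72
  ((A4 & A5) | A5) | ((A1 & A5) | A5) = max(a, b) on (0.72, 0.72) = 0.72
  → value = 0.7200
Under Łukasiewicz:
  A4 & A5 = max(0, a+b−1) on (0.16, 0.72) = 0.00
  (A4 & A5) | A5 = min(1, a+b) on (0.00, 0.72) = 0.72
  A1 & A5 = max(0, a+b−1) on (0.66, 0.72) = 0.38
  (A1 & A5) | A5 = min(1, a+b) on (0.38, 0.72) = 1.00
  ((A4 & A5) | A5) | ((A1 & A5) | A5) = min(1, a+b) on (0.72, 1.00) = 1.00
  → value = 1.0000
|0.7200 − 1.0000| = 0.280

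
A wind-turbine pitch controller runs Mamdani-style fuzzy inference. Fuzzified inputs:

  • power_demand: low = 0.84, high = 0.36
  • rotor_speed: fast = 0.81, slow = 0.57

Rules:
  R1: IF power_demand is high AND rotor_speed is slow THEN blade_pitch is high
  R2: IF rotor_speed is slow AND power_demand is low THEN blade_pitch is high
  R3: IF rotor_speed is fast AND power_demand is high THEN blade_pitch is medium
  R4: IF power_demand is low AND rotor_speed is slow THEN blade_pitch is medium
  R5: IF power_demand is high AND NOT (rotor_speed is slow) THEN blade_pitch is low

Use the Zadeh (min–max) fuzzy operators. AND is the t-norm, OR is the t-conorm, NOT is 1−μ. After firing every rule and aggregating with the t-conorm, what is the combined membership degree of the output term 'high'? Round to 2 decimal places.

R1: high=0.36, slow=0.57; AND[min(a, b)] → w = 0.36
R2: slow=0.57, low=0.84; AND[min(a, b)] → w = 0.57
R3: fast=0.81, high=0.36; AND[min(a, b)] → w = 0.36
R4: low=0.84, slow=0.57; AND[min(a, b)] → w = 0.57
R5: high=0.36, ¬slow=1−0.57=0.43; AND[min(a, b)] → w = 0.36
Rules with consequent 'high': {R1, R2} → strengths 0.36, 0.57
Aggregate via t-conorm [max(a, b)]: 0.57

0.57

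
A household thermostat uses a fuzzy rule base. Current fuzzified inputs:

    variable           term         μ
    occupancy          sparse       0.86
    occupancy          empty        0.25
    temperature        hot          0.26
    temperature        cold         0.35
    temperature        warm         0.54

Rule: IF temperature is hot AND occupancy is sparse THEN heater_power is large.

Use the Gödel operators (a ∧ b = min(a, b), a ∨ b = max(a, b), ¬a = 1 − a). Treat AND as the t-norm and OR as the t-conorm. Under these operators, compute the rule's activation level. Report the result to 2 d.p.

firing strength: hot=0.26, sparse=0.86; AND[min(a, b)] → w = 0.26

0.26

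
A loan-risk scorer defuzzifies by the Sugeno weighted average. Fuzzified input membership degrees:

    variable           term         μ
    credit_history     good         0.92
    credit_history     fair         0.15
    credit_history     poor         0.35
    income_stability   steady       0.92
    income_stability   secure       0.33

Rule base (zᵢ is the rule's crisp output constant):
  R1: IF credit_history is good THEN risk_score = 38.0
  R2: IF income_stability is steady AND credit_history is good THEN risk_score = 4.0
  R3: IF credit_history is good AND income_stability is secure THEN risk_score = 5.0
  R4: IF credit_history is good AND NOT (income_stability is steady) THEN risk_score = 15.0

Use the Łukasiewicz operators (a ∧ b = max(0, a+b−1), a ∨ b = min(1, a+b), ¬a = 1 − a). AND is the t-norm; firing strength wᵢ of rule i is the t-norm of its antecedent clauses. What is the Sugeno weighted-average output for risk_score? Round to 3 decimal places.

R1 (z=38.0): good=0.92 → w = 0.92
R2 (z=4.0): steady=0.92, good=0.92; AND[max(0, a+b−1)] → w = 0.84
R3 (z=5.0): good=0.92, secure=0.33; AND[max(0, a+b−1)] → w = 0.25
R4 (z=15.0): good=0.92, ¬steady=1−0.92=0.08; AND[max(0, a+b−1)] → w = 0.00
Weighted average = (0.92·38.0 + 0.84·4.0 + 0.25·5.0 + 0.00·15.0) / (0.92 + 0.84 + 0.25 + 0.00)
  = 39.5700 / 2.0100 = 19.687

19.687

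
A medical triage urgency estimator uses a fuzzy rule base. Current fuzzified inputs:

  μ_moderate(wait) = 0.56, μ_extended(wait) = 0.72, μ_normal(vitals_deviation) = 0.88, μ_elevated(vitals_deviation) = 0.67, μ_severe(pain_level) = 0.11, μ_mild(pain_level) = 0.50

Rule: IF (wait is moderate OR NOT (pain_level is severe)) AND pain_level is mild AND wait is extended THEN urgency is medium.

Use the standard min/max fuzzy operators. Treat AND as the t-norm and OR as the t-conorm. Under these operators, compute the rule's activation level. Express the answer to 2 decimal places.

firing strength: (moderate=0.56 OR ¬severe=1−0.11=0.89) = 0.89; AND[min(a, b)] with mild=0.50, extended=0.72 → w = 0.50

0.50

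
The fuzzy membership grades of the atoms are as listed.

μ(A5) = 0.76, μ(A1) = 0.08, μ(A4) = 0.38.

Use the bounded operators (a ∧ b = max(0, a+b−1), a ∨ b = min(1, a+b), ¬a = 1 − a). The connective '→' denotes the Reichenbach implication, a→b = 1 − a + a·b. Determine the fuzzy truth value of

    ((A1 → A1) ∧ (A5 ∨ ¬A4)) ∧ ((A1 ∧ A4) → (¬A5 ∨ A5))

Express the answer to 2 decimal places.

0.93

A1 → A1  [Reichenbach: 1 − a + a·b] with a=0.08, b=0.08 → 0.93
¬A4 = 1 − 0.38 = 0.62
A5 ∨ ¬A4 = min(1, a+b) on (0.76, 0.62) = 1.00
(A1 → A1) ∧ (A5 ∨ ¬A4) = max(0, a+b−1) on (0.93, 1.00) = 0.93
A1 ∧ A4 = max(0, a+b−1) on (0.08, 0.38) = 0.00
¬A5 = 1 − 0.76 = 0.24
¬A5 ∨ A5 = min(1, a+b) on (0.24, 0.76) = 1.00
(A1 ∧ A4) → (¬A5 ∨ A5)  [Reichenbach: 1 − a + a·b] with a=0.00, b=1.00 → 1.00
((A1 → A1) ∧ (A5 ∨ ¬A4)) ∧ ((A1 ∧ A4) → (¬A5 ∨ A5)) = max(0, a+b−1) on (0.93, 1.00) = 0.93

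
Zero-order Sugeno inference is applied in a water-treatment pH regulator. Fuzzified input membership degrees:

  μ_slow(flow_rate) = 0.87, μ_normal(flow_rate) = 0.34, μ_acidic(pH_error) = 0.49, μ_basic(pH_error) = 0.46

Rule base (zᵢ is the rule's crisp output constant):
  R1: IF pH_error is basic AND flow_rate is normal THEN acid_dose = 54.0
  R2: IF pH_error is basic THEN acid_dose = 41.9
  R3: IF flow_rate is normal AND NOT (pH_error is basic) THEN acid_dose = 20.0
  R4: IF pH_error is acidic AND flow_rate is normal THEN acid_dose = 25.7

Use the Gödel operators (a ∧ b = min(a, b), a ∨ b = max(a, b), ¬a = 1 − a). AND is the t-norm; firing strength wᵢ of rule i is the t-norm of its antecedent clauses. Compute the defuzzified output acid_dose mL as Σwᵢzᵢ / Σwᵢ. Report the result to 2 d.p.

35.93

R1 (z=54.0): basic=0.46, normal=0.34; AND[min(a, b)] → w = 0.34
R2 (z=41.9): basic=0.46 → w = 0.46
R3 (z=20.0): normal=0.34, ¬basic=1−0.46=0.54; AND[min(a, b)] → w = 0.34
R4 (z=25.7): acidic=0.49, normal=0.34; AND[min(a, b)] → w = 0.34
Weighted average = (0.34·54.0 + 0.46·41.9 + 0.34·20.0 + 0.34·25.7) / (0.34 + 0.46 + 0.34 + 0.34)
  = 53.1720 / 1.4800 = 35.93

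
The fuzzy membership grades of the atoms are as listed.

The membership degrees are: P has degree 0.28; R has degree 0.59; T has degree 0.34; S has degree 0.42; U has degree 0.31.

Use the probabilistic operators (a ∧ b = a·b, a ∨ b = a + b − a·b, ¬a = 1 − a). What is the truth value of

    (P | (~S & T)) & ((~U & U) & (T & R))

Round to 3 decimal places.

0.018

~S = 1 − 0.4200 = 0.5800
~S & T = a·b on (0.5800, 0.3400) = 0.1972
P | (~S & T) = a + b − a·b on (0.2800, 0.1972) = 0.4220
~U = 1 − 0.3100 = 0.6900
~U & U = a·b on (0.6900, 0.3100) = 0.2139
T & R = a·b on (0.3400, 0.5900) = 0.2006
(~U & U) & (T & R) = a·b on (0.2139, 0.2006) = 0.0429
(P | (~S & T)) & ((~U & U) & (T & R)) = a·b on (0.4220, 0.0429) = 0.0181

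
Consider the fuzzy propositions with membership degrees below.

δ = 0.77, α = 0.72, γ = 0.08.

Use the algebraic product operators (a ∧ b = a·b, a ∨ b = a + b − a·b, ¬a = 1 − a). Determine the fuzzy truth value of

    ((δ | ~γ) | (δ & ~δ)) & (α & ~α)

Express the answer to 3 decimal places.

0.199

~γ = 1 − 0.0800 = 0.9200
δ | ~γ = a + b − a·b on (0.7700, 0.9200) = 0.9816
~δ = 1 − 0.7700 = 0.2300
δ & ~δ = a·b on (0.7700, 0.2300) = 0.1771
(δ | ~γ) | (δ & ~δ) = a + b − a·b on (0.9816, 0.1771) = 0.9849
~α = 1 − 0.7200 = 0.2800
α & ~α = a·b on (0.7200, 0.2800) = 0.2016
((δ | ~γ) | (δ & ~δ)) & (α & ~α) = a·b on (0.9849, 0.2016) = 0.1985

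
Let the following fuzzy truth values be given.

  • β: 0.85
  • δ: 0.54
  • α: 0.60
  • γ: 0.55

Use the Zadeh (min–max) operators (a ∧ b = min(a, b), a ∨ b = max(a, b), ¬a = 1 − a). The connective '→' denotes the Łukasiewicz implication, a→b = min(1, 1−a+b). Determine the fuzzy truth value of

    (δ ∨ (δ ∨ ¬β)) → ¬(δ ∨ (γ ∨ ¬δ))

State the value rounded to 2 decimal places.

0.91

¬β = 1 − 0.85 = 0.15
δ ∨ ¬β = max(a, b) on (0.54, 0.15) = 0.54
δ ∨ (δ ∨ ¬β) = max(a, b) on (0.54, 0.54) = 0.54
¬δ = 1 − 0.54 = 0.46
γ ∨ ¬δ = max(a, b) on (0.55, 0.46) = 0.55
δ ∨ (γ ∨ ¬δ) = max(a, b) on (0.54, 0.55) = 0.55
¬(δ ∨ (γ ∨ ¬δ)) = 1 − 0.55 = 0.45
(δ ∨ (δ ∨ ¬β)) → ¬(δ ∨ (γ ∨ ¬δ))  [Łukasiewicz: min(1, 1−a+b)] with a=0.54, b=0.45 → 0.91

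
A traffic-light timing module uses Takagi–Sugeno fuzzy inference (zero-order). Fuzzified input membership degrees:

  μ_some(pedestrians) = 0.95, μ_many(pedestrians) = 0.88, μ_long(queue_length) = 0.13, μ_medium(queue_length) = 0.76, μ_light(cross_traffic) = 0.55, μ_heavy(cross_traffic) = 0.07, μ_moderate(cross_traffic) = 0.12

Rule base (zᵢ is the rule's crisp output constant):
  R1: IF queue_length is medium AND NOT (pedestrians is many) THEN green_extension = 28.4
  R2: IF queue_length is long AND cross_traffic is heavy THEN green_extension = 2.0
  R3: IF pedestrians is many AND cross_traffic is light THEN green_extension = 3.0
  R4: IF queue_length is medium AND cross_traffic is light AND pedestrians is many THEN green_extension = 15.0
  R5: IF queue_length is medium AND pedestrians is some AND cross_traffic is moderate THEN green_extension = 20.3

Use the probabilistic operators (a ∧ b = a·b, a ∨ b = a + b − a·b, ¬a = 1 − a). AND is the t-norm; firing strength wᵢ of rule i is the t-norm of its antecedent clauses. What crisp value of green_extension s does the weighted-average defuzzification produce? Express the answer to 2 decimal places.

R1 (z=28.4): medium=0.76, ¬many=1−0.88=0.12; AND[a·b] → w = 0.0912
R2 (z=2.0): long=0.13, heavy=0.07; AND[a·b] → w = 0.0091
R3 (z=3.0): many=0.88, light=0.55; AND[a·b] → w = 0.4840
R4 (z=15.0): medium=0.76, light=0.55, many=0.88; AND[a·b] → w = 0.3678
R5 (z=20.3): medium=0.76, some=0.95, moderate=0.12; AND[a·b] → w = 0.0866
Weighted average = (0.0912·28.4 + 0.0091·2.0 + 0.4840·3.0 + 0.3678·15.0 + 0.0866·20.3) / (0.0912 + 0.0091 + 0.4840 + 0.3678 + 0.0866)
  = 11.3367 / 1.0388 = 10.91

10.91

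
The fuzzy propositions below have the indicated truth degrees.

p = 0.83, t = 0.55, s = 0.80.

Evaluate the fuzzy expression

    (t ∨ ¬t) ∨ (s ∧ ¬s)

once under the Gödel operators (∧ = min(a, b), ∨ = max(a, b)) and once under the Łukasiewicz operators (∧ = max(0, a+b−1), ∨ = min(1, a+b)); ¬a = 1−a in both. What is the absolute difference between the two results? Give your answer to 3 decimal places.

0.450

Under Gödel:
  ¬t = 1 − 0.55 = 0.45
  t ∨ ¬t = max(a, b) on (0.55, 0.45) = 0.55
  ¬s = 1 − 0.80 = 0.20
  s ∧ ¬s = min(a, b) on (0.80, 0.20) = 0.20
  (t ∨ ¬t) ∨ (s ∧ ¬s) = max(a, b) on (0.55, 0.20) = 0.55
  → value = 0.5500
Under Łukasiewicz:
  ¬t = 1 − 0.55 = 0.45
  t ∨ ¬t = min(1, a+b) on (0.55, 0.45) = 1.00
  ¬s = 1 − 0.80 = 0.20
  s ∧ ¬s = max(0, a+b−1) on (0.80, 0.20) = 0.00
  (t ∨ ¬t) ∨ (s ∧ ¬s) = min(1, a+b) on (1.00, 0.00) = 1.00
  → value = 1.0000
|0.5500 − 1.0000| = 0.450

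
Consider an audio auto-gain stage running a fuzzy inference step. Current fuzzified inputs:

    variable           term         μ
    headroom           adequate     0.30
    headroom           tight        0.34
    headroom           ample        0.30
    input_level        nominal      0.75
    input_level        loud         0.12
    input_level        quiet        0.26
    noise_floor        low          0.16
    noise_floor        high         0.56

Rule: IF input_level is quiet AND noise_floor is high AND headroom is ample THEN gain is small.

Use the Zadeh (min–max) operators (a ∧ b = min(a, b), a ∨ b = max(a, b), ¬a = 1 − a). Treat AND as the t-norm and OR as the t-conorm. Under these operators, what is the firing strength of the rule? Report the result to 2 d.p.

0.26

firing strength: quiet=0.26, high=0.56, ample=0.30; AND[min(a, b)] → w = 0.26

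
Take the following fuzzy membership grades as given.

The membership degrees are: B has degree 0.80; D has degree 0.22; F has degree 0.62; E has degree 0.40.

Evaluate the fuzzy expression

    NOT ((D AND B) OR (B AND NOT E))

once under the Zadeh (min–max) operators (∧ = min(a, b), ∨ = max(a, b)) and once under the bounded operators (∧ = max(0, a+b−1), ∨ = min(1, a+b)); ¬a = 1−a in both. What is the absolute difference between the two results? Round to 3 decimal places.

0.180

Under Zadeh (min–max):
  D AND B = min(a, b) on (0.22, 0.80) = 0.22
  NOT E = 1 − 0.40 = 0.60
  B AND NOT E = min(a, b) on (0.80, 0.60) = 0.60
  (D AND B) OR (B AND NOT E) = max(a, b) on (0.22, 0.60) = 0.60
  NOT ((D AND B) OR (B AND NOT E)) = 1 − 0.60 = 0.40
  → value = 0.4000
Under bounded:
  D AND B = max(0, a+b−1) on (0.22, 0.80) = 0.02
  NOT E = 1 − 0.40 = 0.60
  B AND NOT E = max(0, a+b−1) on (0.80, 0.60) = 0.40
  (D AND B) OR (B AND NOT E) = min(1, a+b) on (0.02, 0.40) = 0.42
  NOT ((D AND B) OR (B AND NOT E)) = 1 − 0.42 = 0.58
  → value = 0.5800
|0.4000 − 0.5800| = 0.180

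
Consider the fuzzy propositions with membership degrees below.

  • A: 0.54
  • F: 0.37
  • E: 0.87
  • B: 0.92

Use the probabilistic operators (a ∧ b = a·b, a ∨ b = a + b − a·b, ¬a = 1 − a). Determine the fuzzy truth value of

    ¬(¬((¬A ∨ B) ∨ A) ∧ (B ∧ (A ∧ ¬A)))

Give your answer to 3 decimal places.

0.995

¬A = 1 − 0.5400 = 0.4600
¬A ∨ B = a + b − a·b on (0.4600, 0.9200) = 0.9568
(¬A ∨ B) ∨ A = a + b − a·b on (0.9568, 0.5400) = 0.9801
¬((¬A ∨ B) ∨ A) = 1 − 0.9801 = 0.0199
¬A = 1 − 0.5400 = 0.4600
A ∧ ¬A = a·b on (0.5400, 0.4600) = 0.2484
B ∧ (A ∧ ¬A) = a·b on (0.9200, 0.2484) = 0.2285
¬((¬A ∨ B) ∨ A) ∧ (B ∧ (A ∧ ¬A)) = a·b on (0.0199, 0.2285) = 0.0045
¬(¬((¬A ∨ B) ∨ A) ∧ (B ∧ (A ∧ ¬A))) = 1 − 0.0045 = 0.9955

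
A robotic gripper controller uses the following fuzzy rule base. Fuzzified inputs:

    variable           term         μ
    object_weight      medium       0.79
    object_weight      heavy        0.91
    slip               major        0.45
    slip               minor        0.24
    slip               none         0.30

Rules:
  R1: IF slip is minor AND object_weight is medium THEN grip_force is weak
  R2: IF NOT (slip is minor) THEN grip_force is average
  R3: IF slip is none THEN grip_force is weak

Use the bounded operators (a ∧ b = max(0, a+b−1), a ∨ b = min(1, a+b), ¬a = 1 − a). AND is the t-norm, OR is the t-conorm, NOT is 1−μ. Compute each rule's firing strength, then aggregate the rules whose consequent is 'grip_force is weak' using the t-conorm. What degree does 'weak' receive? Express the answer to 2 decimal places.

R1: minor=0.24, medium=0.79; AND[max(0, a+b−1)] → w = 0.03
R2: ¬minor=1−0.24=0.76 → w = 0.76
R3: none=0.30 → w = 0.30
Rules with consequent 'weak': {R1, R3} → strengths 0.03, 0.30
Aggregate via t-conorm [min(1, a+b)]: 0.33

0.33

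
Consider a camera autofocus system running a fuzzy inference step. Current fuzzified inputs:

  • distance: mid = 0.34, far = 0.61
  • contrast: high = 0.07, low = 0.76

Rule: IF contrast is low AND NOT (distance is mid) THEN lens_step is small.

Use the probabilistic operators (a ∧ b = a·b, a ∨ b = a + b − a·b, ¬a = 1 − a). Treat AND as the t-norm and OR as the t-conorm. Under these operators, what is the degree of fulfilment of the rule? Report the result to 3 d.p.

0.502

firing strength: low=0.76, ¬mid=1−0.34=0.66; AND[a·b] → w = 0.5016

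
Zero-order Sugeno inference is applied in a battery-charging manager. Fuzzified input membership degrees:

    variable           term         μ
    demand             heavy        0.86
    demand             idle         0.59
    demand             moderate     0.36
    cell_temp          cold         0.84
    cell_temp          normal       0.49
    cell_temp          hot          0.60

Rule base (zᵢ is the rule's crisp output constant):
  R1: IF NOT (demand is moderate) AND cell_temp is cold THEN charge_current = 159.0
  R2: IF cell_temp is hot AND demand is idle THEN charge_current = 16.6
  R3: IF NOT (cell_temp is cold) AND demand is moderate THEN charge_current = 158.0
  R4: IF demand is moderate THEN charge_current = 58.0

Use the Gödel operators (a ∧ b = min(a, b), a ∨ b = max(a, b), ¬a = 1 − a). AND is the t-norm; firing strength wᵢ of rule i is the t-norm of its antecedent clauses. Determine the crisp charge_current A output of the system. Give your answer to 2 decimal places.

90.12

R1 (z=159.0): ¬moderate=1−0.36=0.64, cold=0.84; AND[min(a, b)] → w = 0.64
R2 (z=16.6): hot=0.60, idle=0.59; AND[min(a, b)] → w = 0.59
R3 (z=158.0): ¬cold=1−0.84=0.16, moderate=0.36; AND[min(a, b)] → w = 0.16
R4 (z=58.0): moderate=0.36 → w = 0.36
Weighted average = (0.64·159.0 + 0.59·16.6 + 0.16·158.0 + 0.36·58.0) / (0.64 + 0.59 + 0.16 + 0.36)
  = 157.7140 / 1.7500 = 90.12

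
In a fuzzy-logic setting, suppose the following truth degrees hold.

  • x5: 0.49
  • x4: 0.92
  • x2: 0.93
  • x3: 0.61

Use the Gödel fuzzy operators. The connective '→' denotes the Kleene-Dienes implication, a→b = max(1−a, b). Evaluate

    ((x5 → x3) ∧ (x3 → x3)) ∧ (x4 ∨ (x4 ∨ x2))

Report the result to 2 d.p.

x5 → x3  [Kleene-Dienes: max(1−a, b)] with a=0.49, b=0.61 → 0.61
x3 → x3  [Kleene-Dienes: max(1−a, b)] with a=0.61, b=0.61 → 0.61
(x5 → x3) ∧ (x3 → x3) = min(a, b) on (0.61, 0.61) = 0.61
x4 ∨ x2 = max(a, b) on (0.92, 0.93) = 0.93
x4 ∨ (x4 ∨ x2) = max(a, b) on (0.92, 0.93) = 0.93
((x5 → x3) ∧ (x3 → x3)) ∧ (x4 ∨ (x4 ∨ x2)) = min(a, b) on (0.61, 0.93) = 0.61

0.61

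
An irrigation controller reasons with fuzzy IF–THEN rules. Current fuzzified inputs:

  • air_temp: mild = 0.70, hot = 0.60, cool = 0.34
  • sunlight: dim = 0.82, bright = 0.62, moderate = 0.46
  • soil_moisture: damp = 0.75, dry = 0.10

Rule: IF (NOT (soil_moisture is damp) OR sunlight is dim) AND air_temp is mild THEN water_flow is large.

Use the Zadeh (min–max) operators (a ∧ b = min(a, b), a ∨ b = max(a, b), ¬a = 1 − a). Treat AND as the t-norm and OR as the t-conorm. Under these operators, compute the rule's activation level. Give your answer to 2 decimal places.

firing strength: (¬damp=1−0.75=0.25 OR dim=0.82) = 0.82; AND[min(a, b)] with mild=0.70 → w = 0.70

0.70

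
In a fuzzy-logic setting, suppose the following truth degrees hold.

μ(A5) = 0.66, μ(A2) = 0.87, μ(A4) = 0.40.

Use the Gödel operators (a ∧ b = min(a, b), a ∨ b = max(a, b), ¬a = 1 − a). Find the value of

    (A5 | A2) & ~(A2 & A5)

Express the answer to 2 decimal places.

A5 | A2 = max(a, b) on (0.66, 0.87) = 0.87
A2 & A5 = min(a, b) on (0.87, 0.66) = 0.66
~(A2 & A5) = 1 − 0.66 = 0.34
(A5 | A2) & ~(A2 & A5) = min(a, b) on (0.87, 0.34) = 0.34

0.34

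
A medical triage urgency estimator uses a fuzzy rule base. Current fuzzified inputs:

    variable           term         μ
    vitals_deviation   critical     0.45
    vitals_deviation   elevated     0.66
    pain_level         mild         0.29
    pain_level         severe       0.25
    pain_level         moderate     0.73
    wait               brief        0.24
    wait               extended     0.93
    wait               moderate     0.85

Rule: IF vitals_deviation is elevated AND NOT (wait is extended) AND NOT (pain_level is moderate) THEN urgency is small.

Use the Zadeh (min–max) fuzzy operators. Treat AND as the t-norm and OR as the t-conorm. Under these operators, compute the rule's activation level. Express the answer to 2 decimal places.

firing strength: elevated=0.66, ¬extended=1−0.93=0.07, ¬moderate=1−0.73=0.27; AND[min(a, b)] → w = 0.07

0.07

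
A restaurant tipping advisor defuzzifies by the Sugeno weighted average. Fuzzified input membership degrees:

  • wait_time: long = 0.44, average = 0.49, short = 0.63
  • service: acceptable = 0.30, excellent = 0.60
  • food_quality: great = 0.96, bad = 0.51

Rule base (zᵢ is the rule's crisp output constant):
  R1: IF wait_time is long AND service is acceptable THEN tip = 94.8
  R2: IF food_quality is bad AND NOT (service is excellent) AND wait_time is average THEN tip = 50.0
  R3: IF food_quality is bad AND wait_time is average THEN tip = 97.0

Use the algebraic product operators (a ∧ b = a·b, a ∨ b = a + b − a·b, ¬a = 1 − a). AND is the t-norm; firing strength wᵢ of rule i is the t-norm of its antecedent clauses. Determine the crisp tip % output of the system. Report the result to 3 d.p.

R1 (z=94.8): long=0.44, acceptable=0.30; AND[a·b] → w = 0.1320
R2 (z=50.0): bad=0.51, ¬excellent=1−0.60=0.40, average=0.49; AND[a·b] → w = 0.1000
R3 (z=97.0): bad=0.51, average=0.49; AND[a·b] → w = 0.2499
Weighted average = (0.1320·94.8 + 0.1000·50.0 + 0.2499·97.0) / (0.1320 + 0.1000 + 0.2499)
  = 41.7519 / 0.4819 = 86.647

86.647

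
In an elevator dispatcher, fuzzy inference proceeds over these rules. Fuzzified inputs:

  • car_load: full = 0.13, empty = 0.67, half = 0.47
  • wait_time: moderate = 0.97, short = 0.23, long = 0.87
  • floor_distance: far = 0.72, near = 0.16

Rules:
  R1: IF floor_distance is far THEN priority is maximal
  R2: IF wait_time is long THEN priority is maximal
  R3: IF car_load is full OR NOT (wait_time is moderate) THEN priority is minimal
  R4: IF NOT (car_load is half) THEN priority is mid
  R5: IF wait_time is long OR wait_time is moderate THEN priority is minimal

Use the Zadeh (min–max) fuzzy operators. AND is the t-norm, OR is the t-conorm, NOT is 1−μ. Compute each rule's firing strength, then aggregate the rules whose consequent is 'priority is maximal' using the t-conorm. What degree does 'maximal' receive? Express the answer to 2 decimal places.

R1: far=0.72 → w = 0.72
R2: long=0.87 → w = 0.87
R3: full=0.13, ¬moderate=1−0.97=0.03; OR[max(a, b)] → w = 0.13
R4: ¬half=1−0.47=0.53 → w = 0.53
R5: long=0.87, moderate=0.97; OR[max(a, b)] → w = 0.97
Rules with consequent 'maximal': {R1, R2} → strengths 0.72, 0.87
Aggregate via t-conorm [max(a, b)]: 0.87

0.87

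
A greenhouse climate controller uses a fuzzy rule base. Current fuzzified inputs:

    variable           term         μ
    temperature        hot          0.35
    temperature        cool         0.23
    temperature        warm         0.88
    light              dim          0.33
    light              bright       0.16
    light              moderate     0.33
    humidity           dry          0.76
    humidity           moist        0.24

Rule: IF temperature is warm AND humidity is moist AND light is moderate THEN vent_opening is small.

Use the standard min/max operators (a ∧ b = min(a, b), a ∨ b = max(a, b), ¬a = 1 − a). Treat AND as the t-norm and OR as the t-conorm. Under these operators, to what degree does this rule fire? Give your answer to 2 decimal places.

0.24

firing strength: warm=0.88, moist=0.24, moderate=0.33; AND[min(a, b)] → w = 0.24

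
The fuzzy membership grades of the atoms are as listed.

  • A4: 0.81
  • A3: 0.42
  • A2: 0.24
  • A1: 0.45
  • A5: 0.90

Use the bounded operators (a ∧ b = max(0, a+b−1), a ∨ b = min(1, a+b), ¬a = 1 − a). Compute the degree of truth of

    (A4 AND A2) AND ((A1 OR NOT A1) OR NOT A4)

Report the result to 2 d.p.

A4 AND A2 = max(0, a+b−1) on (0.81, 0.24) = 0.05
NOT A1 = 1 − 0.45 = 0.55
A1 OR NOT A1 = min(1, a+b) on (0.45, 0.55) = 1.00
NOT A4 = 1 − 0.81 = 0.19
(A1 OR NOT A1) OR NOT A4 = min(1, a+b) on (1.00, 0.19) = 1.00
(A4 AND A2) AND ((A1 OR NOT A1) OR NOT A4) = max(0, a+b−1) on (0.05, 1.00) = 0.05

0.05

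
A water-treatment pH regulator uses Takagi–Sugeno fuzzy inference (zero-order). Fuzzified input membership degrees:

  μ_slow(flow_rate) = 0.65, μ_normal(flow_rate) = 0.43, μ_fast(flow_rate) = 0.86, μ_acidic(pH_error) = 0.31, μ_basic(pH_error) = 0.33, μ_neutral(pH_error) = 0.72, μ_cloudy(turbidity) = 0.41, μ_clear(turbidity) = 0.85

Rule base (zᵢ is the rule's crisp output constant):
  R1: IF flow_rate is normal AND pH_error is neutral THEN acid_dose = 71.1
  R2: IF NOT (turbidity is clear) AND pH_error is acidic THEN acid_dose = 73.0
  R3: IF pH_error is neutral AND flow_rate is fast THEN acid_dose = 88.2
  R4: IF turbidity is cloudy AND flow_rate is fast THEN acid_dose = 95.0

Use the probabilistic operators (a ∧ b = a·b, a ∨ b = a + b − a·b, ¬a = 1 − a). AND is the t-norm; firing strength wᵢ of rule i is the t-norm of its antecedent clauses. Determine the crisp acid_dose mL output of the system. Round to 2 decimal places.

85.49

R1 (z=71.1): normal=0.43, neutral=0.72; AND[a·b] → w = 0.3096
R2 (z=73.0): ¬clear=1−0.85=0.15, acidic=0.31; AND[a·b] → w = 0.0465
R3 (z=88.2): neutral=0.72, fast=0.86; AND[a·b] → w = 0.6192
R4 (z=95.0): cloudy=0.41, fast=0.86; AND[a·b] → w = 0.3526
Weighted average = (0.3096·71.1 + 0.0465·73.0 + 0.6192·88.2 + 0.3526·95.0) / (0.3096 + 0.0465 + 0.6192 + 0.3526)
  = 113.5175 / 1.3279 = 85.49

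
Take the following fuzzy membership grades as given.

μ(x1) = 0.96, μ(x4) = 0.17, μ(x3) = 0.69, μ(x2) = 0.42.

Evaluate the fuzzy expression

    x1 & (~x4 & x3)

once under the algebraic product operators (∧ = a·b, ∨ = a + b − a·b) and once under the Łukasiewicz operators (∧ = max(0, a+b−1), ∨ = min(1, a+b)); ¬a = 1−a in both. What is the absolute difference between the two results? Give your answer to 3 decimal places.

0.070

Under algebraic product:
  ~x4 = 1 − 0.1700 = 0.8300
  ~x4 & x3 = a·b on (0.8300, 0.6900) = 0.5727
  x1 & (~x4 & x3) = a·b on (0.9600, 0.5727) = 0.5498
  → value = 0.5498
Under Łukasiewicz:
  ~x4 = 1 − 0.17 = 0.83
  ~x4 & x3 = max(0, a+b−1) on (0.83, 0.69) = 0.52
  x1 & (~x4 & x3) = max(0, a+b−1) on (0.96, 0.52) = 0.48
  → value = 0.4800
|0.5498 − 0.4800| = 0.070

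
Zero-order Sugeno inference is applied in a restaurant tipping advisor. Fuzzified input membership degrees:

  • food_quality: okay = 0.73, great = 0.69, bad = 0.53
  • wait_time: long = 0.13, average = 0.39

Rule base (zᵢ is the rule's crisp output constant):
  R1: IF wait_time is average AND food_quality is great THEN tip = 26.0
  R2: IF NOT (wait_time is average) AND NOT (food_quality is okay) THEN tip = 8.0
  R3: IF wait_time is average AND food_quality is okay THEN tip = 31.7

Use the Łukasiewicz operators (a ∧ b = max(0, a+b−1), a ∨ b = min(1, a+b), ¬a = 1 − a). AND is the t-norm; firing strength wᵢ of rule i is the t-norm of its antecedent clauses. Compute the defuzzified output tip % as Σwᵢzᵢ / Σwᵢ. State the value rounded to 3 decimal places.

29.420

R1 (z=26.0): average=0.39, great=0.69; AND[max(0, a+b−1)] → w = 0.08
R2 (z=8.0): ¬average=1−0.39=0.61, ¬okay=1−0.73=0.27; AND[max(0, a+b−1)] → w = 0.00
R3 (z=31.7): average=0.39, okay=0.73; AND[max(0, a+b−1)] → w = 0.12
Weighted average = (0.08·26.0 + 0.00·8.0 + 0.12·31.7) / (0.08 + 0.00 + 0.12)
  = 5.8840 / 0.2000 = 29.420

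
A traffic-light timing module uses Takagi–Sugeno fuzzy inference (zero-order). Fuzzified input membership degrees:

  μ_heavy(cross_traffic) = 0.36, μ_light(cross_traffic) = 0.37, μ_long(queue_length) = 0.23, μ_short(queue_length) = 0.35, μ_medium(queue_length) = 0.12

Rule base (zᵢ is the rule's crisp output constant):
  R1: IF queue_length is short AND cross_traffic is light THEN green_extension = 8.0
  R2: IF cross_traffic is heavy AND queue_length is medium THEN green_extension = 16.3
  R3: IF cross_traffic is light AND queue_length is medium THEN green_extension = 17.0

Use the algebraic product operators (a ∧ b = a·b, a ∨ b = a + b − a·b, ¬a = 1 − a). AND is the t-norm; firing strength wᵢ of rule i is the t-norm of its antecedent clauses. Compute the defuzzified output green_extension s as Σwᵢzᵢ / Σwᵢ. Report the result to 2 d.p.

R1 (z=8.0): short=0.35, light=0.37; AND[a·b] → w = 0.1295
R2 (z=16.3): heavy=0.36, medium=0.12; AND[a·b] → w = 0.0432
R3 (z=17.0): light=0.37, medium=0.12; AND[a·b] → w = 0.0444
Weighted average = (0.1295·8.0 + 0.0432·16.3 + 0.0444·17.0) / (0.1295 + 0.0432 + 0.0444)
  = 2.4950 / 0.2171 = 11.49

11.49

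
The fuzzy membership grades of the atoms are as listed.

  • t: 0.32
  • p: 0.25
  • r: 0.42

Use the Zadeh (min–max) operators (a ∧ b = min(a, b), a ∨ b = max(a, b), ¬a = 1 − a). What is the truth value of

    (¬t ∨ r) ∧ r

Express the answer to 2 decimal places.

¬t = 1 − 0.32 = 0.68
¬t ∨ r = max(a, b) on (0.68, 0.42) = 0.68
(¬t ∨ r) ∧ r = min(a, b) on (0.68, 0.42) = 0.42

0.42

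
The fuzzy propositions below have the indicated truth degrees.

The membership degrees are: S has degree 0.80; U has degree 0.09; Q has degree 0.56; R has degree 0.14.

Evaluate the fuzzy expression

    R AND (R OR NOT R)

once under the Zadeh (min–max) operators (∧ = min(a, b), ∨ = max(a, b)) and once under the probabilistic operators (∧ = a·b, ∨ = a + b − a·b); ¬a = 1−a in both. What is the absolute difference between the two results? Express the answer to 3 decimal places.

Under Zadeh (min–max):
  NOT R = 1 − 0.14 = 0.86
  R OR NOT R = max(a, b) on (0.14, 0.86) = 0.86
  R AND (R OR NOT R) = min(a, b) on (0.14, 0.86) = 0.14
  → value = 0.1400
Under probabilistic:
  NOT R = 1 − 0.1400 = 0.8600
  R OR NOT R = a + b − a·b on (0.1400, 0.8600) = 0.8796
  R AND (R OR NOT R) = a·b on (0.1400, 0.8796) = 0.1231
  → value = 0.1231
|0.1400 − 0.1231| = 0.017

0.017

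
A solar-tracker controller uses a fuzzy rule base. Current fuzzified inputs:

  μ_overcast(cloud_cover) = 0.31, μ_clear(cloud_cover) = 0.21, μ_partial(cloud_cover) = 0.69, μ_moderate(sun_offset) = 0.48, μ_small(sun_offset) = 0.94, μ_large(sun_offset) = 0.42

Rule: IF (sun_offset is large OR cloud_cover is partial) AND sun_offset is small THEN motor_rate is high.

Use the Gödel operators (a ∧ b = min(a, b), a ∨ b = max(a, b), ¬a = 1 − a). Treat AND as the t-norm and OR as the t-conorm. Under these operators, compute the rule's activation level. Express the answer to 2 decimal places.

firing strength: (large=0.42 OR partial=0.69) = 0.69; AND[min(a, b)] with small=0.94 → w = 0.69

0.69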